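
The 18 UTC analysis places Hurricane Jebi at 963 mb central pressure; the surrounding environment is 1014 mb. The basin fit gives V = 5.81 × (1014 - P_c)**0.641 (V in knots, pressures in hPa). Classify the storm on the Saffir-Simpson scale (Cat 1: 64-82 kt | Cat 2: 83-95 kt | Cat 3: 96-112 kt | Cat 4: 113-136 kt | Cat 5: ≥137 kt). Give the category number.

1

ΔP = 1014 − 963 = 51 mb.
V ≈ 5.81 × 51^0.641 = 5.81 × 12.43 ≈ 72 kt.
72 kt falls in the Category 1 band.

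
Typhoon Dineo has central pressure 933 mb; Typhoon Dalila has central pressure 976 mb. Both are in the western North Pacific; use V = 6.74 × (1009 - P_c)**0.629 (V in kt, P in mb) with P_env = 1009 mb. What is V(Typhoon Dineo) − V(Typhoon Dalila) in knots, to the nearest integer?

42 kt

Typhoon Dineo: ΔP = 76; V ≈ 6.74 × 76^0.629 ≈ 102.73 kt.
Typhoon Dalila: ΔP = 33; V ≈ 6.74 × 33^0.629 ≈ 60.79 kt.
Difference ≈ 102.73 − 60.79 = 41.94 → 42 kt.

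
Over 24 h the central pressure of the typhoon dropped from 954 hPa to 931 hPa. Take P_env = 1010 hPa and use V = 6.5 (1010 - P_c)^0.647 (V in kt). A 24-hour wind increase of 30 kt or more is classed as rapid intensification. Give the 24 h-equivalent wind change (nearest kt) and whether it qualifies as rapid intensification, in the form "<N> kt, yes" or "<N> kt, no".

V₁: ΔP = 56, V ≈ 6.5 × 56^0.647 ≈ 87.90 kt.
V₂: ΔP = 79, V ≈ 6.5 × 79^0.647 ≈ 109.82 kt.
ΔV over 24 h = 21.92 kt → 24 h equivalent = 21.92 × 24/24 ≈ 21.92 kt.
22 kt < 30 kt ⇒ not rapid intensification.

22 kt, no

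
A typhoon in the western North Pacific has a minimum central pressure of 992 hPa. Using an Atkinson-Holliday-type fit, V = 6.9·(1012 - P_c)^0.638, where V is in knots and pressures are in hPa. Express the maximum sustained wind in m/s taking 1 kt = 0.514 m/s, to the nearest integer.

ΔP = 1012 − 992 = 20 hPa.
V ≈ 6.9 × 20^0.638 = 6.9 × 6.762 ≈ 46.656 kt.
46.656 × 0.514 ≈ 23.98 m/s → 24 m/s.

24 m/s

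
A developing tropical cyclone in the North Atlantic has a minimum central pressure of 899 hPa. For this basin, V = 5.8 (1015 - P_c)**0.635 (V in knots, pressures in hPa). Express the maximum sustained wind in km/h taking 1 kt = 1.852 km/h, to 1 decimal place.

ΔP = 1015 − 899 = 116 hPa.
V ≈ 5.8 × 116^0.635 = 5.8 × 20.461 ≈ 118.675 kt.
118.675 × 1.852 ≈ 219.79 km/h → 219.8 km/h.

219.8 km/h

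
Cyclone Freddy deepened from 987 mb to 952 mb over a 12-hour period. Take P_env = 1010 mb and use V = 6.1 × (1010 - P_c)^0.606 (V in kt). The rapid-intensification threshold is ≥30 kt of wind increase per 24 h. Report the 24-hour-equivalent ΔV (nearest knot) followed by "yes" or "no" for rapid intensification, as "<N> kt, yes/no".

V₁: ΔP = 23, V ≈ 6.1 × 23^0.606 ≈ 40.79 kt.
V₂: ΔP = 58, V ≈ 6.1 × 58^0.606 ≈ 71.44 kt.
ΔV over 12 h = 30.65 kt → 24 h equivalent = 30.65 × 24/12 ≈ 61.30 kt.
61 kt ≥ 30 kt ⇒ rapid intensification.

61 kt, yes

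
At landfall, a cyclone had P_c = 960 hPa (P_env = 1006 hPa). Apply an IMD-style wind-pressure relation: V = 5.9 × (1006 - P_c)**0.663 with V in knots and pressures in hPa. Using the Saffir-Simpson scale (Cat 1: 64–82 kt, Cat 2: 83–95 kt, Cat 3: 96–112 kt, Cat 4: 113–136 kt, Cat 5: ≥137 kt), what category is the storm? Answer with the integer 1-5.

ΔP = 1006 − 960 = 46 hPa.
V ≈ 5.9 × 46^0.663 = 5.9 × 12.66 ≈ 75 kt.
75 kt falls in the Category 1 band.

1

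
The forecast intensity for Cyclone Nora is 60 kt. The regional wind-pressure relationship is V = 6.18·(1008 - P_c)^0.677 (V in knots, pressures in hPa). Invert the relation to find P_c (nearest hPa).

979 hPa

ΔP = (V / 6.18)^(1/0.677) = (60/6.18)^1.477.
60/6.18 = 9.709; 9.709^1.477 ≈ 28.72 hPa.
P_c = 1008 − 28.72 = 979.28 ≈ 979 hPa.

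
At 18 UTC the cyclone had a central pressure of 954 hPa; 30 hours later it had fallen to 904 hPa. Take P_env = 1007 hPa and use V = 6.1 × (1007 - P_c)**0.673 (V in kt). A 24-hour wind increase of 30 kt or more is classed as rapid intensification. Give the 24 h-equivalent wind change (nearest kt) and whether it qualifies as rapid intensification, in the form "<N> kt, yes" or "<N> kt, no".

40 kt, yes

V₁: ΔP = 53, V ≈ 6.1 × 53^0.673 ≈ 88.26 kt.
V₂: ΔP = 103, V ≈ 6.1 × 103^0.673 ≈ 138.03 kt.
ΔV over 30 h = 49.77 kt → 24 h equivalent = 49.77 × 24/30 ≈ 39.82 kt.
40 kt ≥ 30 kt ⇒ rapid intensification.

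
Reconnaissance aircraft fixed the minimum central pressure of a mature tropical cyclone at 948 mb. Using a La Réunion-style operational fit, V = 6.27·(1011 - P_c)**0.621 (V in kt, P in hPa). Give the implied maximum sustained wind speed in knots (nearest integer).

ΔP = 1011 − 948 = 63 mb.
63^0.621 ≈ 13.104.
V ≈ 6.27 × 13.104 ≈ 82.2 kt.

82 kt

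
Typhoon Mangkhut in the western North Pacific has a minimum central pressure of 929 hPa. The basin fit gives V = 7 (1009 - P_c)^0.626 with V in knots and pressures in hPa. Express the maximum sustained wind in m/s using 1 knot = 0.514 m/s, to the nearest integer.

56 m/s

ΔP = 1009 − 929 = 80 hPa.
V ≈ 7 × 80^0.626 = 7 × 15.536 ≈ 108.751 kt.
108.751 × 0.514 ≈ 55.90 m/s → 56 m/s.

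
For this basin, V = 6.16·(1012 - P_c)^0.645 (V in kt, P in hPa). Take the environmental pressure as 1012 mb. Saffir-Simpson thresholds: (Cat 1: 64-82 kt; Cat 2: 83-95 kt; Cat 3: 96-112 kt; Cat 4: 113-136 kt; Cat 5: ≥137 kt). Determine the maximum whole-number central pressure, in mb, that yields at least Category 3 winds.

941 mb

Category 3 begins at V = 96 kt.
Required ΔP = (96/6.16)^(1/0.645) = 15.584^1.550 ≈ 70.65 mb.
P_c ≤ 1012 − 70.65 = 941.35, so the highest integer P_c is 941 mb.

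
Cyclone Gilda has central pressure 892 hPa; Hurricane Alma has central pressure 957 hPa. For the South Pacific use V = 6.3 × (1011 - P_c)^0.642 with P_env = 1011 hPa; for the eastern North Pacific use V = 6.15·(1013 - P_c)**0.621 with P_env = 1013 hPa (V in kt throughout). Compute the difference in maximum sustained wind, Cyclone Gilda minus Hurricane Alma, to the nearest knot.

61 kt

Cyclone Gilda: ΔP = 119; V ≈ 6.3 × 119^0.642 ≈ 135.47 kt.
Hurricane Alma: ΔP = 56; V ≈ 6.15 × 56^0.621 ≈ 74.90 kt.
Difference ≈ 135.47 − 74.90 = 60.57 → 61 kt.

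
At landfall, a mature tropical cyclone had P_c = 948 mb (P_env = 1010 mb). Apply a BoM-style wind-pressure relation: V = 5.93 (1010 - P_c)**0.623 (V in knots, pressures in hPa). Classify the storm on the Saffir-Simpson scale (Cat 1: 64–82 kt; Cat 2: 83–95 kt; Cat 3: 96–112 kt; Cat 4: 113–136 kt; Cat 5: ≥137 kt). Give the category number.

1

ΔP = 1010 − 948 = 62 mb.
V ≈ 5.93 × 62^0.623 = 5.93 × 13.08 ≈ 78 kt.
78 kt falls in the Category 1 band.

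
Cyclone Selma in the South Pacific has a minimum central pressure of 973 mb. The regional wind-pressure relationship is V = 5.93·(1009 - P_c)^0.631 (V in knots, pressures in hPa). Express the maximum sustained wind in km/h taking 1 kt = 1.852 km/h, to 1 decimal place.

ΔP = 1009 − 973 = 36 mb.
V ≈ 5.93 × 36^0.631 = 5.93 × 9.595 ≈ 56.896 kt.
56.896 × 1.852 ≈ 105.37 km/h → 105.4 km/h.

105.4 km/h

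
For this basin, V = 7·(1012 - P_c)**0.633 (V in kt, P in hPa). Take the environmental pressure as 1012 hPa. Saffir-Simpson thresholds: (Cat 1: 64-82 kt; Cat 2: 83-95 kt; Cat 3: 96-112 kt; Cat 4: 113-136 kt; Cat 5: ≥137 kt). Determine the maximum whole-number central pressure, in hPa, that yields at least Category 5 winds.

Category 5 begins at V = 137 kt.
Required ΔP = (137/7)^(1/0.633) = 19.571^1.580 ≈ 109.77 hPa.
P_c ≤ 1012 − 109.77 = 902.23, so the highest integer P_c is 902 hPa.

902 hPa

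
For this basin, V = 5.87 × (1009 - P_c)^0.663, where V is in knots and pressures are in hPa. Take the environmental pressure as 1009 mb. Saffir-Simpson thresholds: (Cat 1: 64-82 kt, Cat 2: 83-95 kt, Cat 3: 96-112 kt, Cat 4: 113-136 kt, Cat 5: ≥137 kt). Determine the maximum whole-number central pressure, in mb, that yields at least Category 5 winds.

893 mb

Category 5 begins at V = 137 kt.
Required ΔP = (137/5.87)^(1/0.663) = 23.339^1.508 ≈ 115.74 mb.
P_c ≤ 1009 − 115.74 = 893.26, so the highest integer P_c is 893 mb.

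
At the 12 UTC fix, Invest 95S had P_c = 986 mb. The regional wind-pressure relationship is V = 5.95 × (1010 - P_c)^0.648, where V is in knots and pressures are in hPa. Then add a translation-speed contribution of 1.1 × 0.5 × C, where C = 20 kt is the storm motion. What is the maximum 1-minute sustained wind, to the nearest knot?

58 kt

ΔP = 1010 − 986 = 24 mb.
24^0.648 ≈ 7.841.
V ≈ 5.95 × 7.841 ≈ 46.7 kt.
Translation term: 1.1 × 0.5 × 20 = 11 kt.
Corrected V ≈ 57.7 kt → 58 kt.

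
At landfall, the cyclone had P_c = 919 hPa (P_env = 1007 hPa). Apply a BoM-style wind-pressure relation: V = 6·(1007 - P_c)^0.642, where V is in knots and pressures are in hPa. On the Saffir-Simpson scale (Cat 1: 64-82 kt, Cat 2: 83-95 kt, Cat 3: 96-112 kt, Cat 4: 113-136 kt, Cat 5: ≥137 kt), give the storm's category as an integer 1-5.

3

ΔP = 1007 − 919 = 88 hPa.
V ≈ 6 × 88^0.642 = 6 × 17.72 ≈ 106 kt.
106 kt falls in the Category 3 band.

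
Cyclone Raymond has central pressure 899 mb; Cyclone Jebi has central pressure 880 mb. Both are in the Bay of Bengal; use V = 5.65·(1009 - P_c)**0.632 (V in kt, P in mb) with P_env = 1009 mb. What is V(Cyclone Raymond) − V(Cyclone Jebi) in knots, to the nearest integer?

-12 kt

Cyclone Raymond: ΔP = 110; V ≈ 5.65 × 110^0.632 ≈ 110.21 kt.
Cyclone Jebi: ΔP = 129; V ≈ 5.65 × 129^0.632 ≈ 121.88 kt.
Difference ≈ 110.21 − 121.88 = -11.67 → -12 kt.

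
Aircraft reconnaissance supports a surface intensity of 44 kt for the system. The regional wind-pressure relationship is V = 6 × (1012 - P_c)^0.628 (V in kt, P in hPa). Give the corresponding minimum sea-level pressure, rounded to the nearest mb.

988 mb

ΔP = (V / 6)^(1/0.628) = (44/6)^1.592.
44/6 = 7.333; 7.333^1.592 ≈ 23.87 mb.
P_c = 1012 − 23.87 = 988.13 ≈ 988 mb.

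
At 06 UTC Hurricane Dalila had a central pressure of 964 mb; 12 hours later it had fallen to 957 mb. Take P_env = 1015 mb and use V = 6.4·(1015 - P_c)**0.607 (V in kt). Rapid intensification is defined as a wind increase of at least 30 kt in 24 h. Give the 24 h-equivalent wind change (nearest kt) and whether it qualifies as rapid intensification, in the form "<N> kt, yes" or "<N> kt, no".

V₁: ΔP = 51, V ≈ 6.4 × 51^0.607 ≈ 69.61 kt.
V₂: ΔP = 58, V ≈ 6.4 × 58^0.607 ≈ 75.26 kt.
ΔV over 12 h = 5.65 kt → 24 h equivalent = 5.65 × 24/12 ≈ 11.30 kt.
11 kt < 30 kt ⇒ not rapid intensification.

11 kt, no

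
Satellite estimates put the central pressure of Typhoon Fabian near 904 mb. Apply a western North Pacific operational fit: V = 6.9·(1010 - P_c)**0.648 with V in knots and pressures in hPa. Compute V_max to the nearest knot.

142 kt

ΔP = 1010 − 904 = 106 mb.
106^0.648 ≈ 20.530.
V ≈ 6.9 × 20.530 ≈ 141.7 kt.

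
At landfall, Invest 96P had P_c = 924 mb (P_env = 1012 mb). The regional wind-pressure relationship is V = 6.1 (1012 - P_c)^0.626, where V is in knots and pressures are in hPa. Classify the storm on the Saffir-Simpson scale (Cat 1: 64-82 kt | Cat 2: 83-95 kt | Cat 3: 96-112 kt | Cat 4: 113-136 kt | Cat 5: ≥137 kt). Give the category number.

3

ΔP = 1012 − 924 = 88 mb.
V ≈ 6.1 × 88^0.626 = 6.1 × 16.49 ≈ 101 kt.
101 kt falls in the Category 3 band.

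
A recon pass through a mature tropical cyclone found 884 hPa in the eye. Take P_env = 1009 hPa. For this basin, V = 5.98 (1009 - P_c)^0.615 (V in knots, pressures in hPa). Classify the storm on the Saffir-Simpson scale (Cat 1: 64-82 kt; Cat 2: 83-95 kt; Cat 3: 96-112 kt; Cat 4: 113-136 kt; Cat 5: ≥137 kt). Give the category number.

4

ΔP = 1009 − 884 = 125 hPa.
V ≈ 5.98 × 125^0.615 = 5.98 × 19.48 ≈ 116 kt.
116 kt falls in the Category 4 band.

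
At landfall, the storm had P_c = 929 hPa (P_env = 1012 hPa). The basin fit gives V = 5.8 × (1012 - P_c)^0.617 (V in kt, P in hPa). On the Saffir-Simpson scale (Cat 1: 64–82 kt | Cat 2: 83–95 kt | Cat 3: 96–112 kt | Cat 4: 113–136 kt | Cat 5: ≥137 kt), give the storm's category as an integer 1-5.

2

ΔP = 1012 − 929 = 83 hPa.
V ≈ 5.8 × 83^0.617 = 5.8 × 15.28 ≈ 89 kt.
89 kt falls in the Category 2 band.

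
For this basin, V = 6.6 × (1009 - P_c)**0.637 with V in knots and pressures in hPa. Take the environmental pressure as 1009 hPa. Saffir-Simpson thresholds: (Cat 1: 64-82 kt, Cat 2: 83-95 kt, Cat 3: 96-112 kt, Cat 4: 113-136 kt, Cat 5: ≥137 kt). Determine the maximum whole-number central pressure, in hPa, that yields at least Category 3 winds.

942 hPa

Category 3 begins at V = 96 kt.
Required ΔP = (96/6.6)^(1/0.637) = 14.545^1.570 ≈ 66.88 hPa.
P_c ≤ 1009 − 66.88 = 942.12, so the highest integer P_c is 942 hPa.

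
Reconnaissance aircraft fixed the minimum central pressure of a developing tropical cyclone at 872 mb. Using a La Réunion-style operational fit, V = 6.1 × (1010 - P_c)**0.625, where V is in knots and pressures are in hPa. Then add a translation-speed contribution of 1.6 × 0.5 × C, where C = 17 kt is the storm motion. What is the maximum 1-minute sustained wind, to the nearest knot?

146 kt

ΔP = 1010 − 872 = 138 mb.
138^0.625 ≈ 21.748.
V ≈ 6.1 × 21.748 ≈ 132.7 kt.
Translation term: 1.6 × 0.5 × 17 = 13.6 kt.
Corrected V ≈ 146.3 kt → 146 kt.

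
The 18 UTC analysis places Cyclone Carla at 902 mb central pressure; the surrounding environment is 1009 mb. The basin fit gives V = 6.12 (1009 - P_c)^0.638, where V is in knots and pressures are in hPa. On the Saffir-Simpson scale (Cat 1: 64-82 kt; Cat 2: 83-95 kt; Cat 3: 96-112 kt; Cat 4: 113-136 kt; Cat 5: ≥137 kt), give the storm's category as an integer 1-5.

4

ΔP = 1009 − 902 = 107 mb.
V ≈ 6.12 × 107^0.638 = 6.12 × 19.71 ≈ 121 kt.
121 kt falls in the Category 4 band.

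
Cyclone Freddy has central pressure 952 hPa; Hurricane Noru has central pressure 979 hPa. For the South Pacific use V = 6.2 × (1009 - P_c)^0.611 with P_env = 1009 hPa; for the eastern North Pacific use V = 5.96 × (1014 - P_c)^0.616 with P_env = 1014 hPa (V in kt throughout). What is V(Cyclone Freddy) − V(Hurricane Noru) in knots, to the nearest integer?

20 kt

Cyclone Freddy: ΔP = 57; V ≈ 6.2 × 57^0.611 ≈ 73.32 kt.
Hurricane Noru: ΔP = 35; V ≈ 5.96 × 35^0.616 ≈ 53.26 kt.
Difference ≈ 73.32 − 53.26 = 20.06 → 20 kt.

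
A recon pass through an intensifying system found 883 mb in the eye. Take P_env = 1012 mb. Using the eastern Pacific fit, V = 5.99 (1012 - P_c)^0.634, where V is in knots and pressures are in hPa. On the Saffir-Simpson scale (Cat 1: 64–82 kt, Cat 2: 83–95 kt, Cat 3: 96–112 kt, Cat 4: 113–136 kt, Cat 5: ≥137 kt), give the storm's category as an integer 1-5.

4

ΔP = 1012 − 883 = 129 mb.
V ≈ 5.99 × 129^0.634 = 5.99 × 21.78 ≈ 130 kt.
130 kt falls in the Category 4 band.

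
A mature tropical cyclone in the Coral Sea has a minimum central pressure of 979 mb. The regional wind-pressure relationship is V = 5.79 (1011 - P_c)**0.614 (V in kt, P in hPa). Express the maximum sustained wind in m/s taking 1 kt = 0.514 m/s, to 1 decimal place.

ΔP = 1011 − 979 = 32 mb.
V ≈ 5.79 × 32^0.614 = 5.79 × 8.398 ≈ 48.623 kt.
48.623 × 0.514 ≈ 24.99 m/s → 25.0 m/s.

25.0 m/s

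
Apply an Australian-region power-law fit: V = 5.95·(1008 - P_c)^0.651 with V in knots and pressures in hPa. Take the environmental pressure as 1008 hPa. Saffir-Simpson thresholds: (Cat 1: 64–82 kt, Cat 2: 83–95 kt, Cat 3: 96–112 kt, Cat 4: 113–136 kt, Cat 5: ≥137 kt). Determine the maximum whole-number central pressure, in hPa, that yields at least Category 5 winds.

884 hPa

Category 5 begins at V = 137 kt.
Required ΔP = (137/5.95)^(1/0.651) = 23.025^1.536 ≈ 123.73 hPa.
P_c ≤ 1008 − 123.73 = 884.27, so the highest integer P_c is 884 hPa.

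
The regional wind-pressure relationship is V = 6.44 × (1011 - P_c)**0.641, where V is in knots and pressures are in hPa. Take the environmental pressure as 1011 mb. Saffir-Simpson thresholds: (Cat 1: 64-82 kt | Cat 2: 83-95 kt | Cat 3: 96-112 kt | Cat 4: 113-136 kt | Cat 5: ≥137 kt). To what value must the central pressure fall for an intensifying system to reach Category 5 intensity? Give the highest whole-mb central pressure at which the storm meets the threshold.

893 mb

Category 5 begins at V = 137 kt.
Required ΔP = (137/6.44)^(1/0.641) = 21.273^1.560 ≈ 117.90 mb.
P_c ≤ 1011 − 117.90 = 893.10, so the highest integer P_c is 893 mb.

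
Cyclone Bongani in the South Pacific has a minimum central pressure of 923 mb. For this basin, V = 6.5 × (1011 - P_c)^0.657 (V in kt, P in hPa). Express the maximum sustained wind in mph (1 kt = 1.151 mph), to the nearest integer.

ΔP = 1011 − 923 = 88 mb.
V ≈ 6.5 × 88^0.657 = 6.5 × 18.946 ≈ 123.151 kt.
123.151 × 1.151 ≈ 141.75 mph → 142 mph.

142 mph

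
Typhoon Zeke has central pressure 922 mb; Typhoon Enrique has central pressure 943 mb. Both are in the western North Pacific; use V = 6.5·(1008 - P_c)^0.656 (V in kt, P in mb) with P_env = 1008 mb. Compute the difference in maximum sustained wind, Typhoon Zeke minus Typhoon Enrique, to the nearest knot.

Typhoon Zeke: ΔP = 86; V ≈ 6.5 × 86^0.656 ≈ 120.77 kt.
Typhoon Enrique: ΔP = 65; V ≈ 6.5 × 65^0.656 ≈ 100.50 kt.
Difference ≈ 120.77 − 100.50 = 20.27 → 20 kt.

20 kt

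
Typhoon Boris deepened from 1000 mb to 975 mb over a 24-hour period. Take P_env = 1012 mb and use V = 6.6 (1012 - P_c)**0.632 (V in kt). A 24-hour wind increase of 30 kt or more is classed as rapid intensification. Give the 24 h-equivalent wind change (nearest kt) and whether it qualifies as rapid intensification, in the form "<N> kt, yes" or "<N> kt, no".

33 kt, yes

V₁: ΔP = 12, V ≈ 6.6 × 12^0.632 ≈ 31.74 kt.
V₂: ΔP = 37, V ≈ 6.6 × 37^0.632 ≈ 64.66 kt.
ΔV over 24 h = 32.92 kt → 24 h equivalent = 32.92 × 24/24 ≈ 32.92 kt.
33 kt ≥ 30 kt ⇒ rapid intensification.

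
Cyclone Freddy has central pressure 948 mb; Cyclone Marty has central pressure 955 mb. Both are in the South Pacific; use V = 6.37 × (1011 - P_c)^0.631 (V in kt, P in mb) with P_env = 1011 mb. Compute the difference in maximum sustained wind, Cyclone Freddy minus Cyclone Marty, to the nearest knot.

Cyclone Freddy: ΔP = 63; V ≈ 6.37 × 63^0.631 ≈ 87.00 kt.
Cyclone Marty: ΔP = 56; V ≈ 6.37 × 56^0.631 ≈ 80.77 kt.
Difference ≈ 87.00 − 80.77 = 6.23 → 6 kt.

6 kt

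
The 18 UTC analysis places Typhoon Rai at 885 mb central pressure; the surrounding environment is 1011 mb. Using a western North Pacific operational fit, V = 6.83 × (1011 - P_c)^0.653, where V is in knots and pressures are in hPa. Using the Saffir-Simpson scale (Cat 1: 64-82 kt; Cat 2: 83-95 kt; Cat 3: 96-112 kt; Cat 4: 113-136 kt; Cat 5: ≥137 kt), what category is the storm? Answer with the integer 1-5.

5

ΔP = 1011 − 885 = 126 mb.
V ≈ 6.83 × 126^0.653 = 6.83 × 23.53 ≈ 161 kt.
161 kt falls in the Category 5 band.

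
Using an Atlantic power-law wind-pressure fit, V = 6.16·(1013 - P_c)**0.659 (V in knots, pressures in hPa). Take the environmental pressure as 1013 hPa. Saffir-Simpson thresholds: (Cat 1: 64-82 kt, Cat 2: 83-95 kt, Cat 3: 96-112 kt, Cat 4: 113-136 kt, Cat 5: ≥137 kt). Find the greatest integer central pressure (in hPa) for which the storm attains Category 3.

948 hPa

Category 3 begins at V = 96 kt.
Required ΔP = (96/6.16)^(1/0.659) = 15.584^1.517 ≈ 64.54 hPa.
P_c ≤ 1013 − 64.54 = 948.46, so the highest integer P_c is 948 hPa.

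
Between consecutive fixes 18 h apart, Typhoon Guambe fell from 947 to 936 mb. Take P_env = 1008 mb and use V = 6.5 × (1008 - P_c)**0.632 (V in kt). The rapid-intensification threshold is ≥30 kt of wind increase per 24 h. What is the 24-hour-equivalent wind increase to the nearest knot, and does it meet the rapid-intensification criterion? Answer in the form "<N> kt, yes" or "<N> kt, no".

13 kt, no

V₁: ΔP = 61, V ≈ 6.5 × 61^0.632 ≈ 87.35 kt.
V₂: ΔP = 72, V ≈ 6.5 × 72^0.632 ≈ 96.99 kt.
ΔV over 18 h = 9.64 kt → 24 h equivalent = 9.64 × 24/18 ≈ 12.85 kt.
13 kt < 30 kt ⇒ not rapid intensification.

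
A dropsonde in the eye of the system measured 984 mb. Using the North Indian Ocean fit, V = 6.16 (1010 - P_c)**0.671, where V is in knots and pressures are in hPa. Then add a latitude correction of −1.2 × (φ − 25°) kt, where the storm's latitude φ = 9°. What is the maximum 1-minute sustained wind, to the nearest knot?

ΔP = 1010 − 984 = 26 mb.
26^0.671 ≈ 8.901.
V ≈ 6.16 × 8.901 ≈ 54.8 kt.
Latitude correction: −1.2 × (9 − 25) = 19.2 kt.
Corrected V ≈ 74 kt → 74 kt.

74 kt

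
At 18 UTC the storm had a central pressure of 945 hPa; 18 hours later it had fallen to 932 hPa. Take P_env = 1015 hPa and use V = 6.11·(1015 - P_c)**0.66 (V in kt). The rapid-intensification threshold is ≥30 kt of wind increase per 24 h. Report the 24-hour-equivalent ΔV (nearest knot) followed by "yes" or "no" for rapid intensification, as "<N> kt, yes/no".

V₁: ΔP = 70, V ≈ 6.11 × 70^0.66 ≈ 100.88 kt.
V₂: ΔP = 83, V ≈ 6.11 × 83^0.66 ≈ 112.88 kt.
ΔV over 18 h = 12.00 kt → 24 h equivalent = 12.00 × 24/18 ≈ 16.00 kt.
16 kt < 30 kt ⇒ not rapid intensification.

16 kt, no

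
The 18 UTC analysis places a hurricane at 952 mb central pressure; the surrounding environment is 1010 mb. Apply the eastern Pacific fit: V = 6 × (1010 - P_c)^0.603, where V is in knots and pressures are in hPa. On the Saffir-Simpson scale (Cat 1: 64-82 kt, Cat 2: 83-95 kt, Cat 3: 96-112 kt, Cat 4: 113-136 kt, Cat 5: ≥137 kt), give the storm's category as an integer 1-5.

1

ΔP = 1010 − 952 = 58 mb.
V ≈ 6 × 58^0.603 = 6 × 11.57 ≈ 69 kt.
69 kt falls in the Category 1 band.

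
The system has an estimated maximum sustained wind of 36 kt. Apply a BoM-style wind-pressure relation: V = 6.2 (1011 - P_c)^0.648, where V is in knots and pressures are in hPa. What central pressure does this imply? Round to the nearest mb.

996 mb

ΔP = (V / 6.2)^(1/0.648) = (36/6.2)^1.543.
36/6.2 = 5.806; 5.806^1.543 ≈ 15.10 mb.
P_c = 1011 − 15.10 = 995.90 ≈ 996 mb.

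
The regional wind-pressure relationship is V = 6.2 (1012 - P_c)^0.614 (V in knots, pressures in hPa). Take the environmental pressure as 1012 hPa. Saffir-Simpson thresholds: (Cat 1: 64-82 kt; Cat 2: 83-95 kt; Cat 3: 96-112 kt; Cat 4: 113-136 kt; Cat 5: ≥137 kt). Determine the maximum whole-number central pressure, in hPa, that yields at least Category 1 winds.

967 hPa

Category 1 begins at V = 64 kt.
Required ΔP = (64/6.2)^(1/0.614) = 10.323^1.629 ≈ 44.78 hPa.
P_c ≤ 1012 − 44.78 = 967.22, so the highest integer P_c is 967 hPa.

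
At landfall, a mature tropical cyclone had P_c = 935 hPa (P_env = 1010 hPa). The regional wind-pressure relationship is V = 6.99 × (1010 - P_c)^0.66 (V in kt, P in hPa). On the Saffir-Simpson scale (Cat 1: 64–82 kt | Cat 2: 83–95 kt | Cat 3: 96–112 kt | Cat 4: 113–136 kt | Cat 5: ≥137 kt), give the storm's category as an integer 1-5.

4

ΔP = 1010 − 935 = 75 hPa.
V ≈ 6.99 × 75^0.66 = 6.99 × 17.28 ≈ 121 kt.
121 kt falls in the Category 4 band.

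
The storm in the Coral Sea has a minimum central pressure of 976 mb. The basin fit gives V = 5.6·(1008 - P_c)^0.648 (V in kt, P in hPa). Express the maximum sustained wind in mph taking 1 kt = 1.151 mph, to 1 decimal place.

ΔP = 1008 − 976 = 32 mb.
V ≈ 5.6 × 32^0.648 = 5.6 × 9.448 ≈ 52.908 kt.
52.908 × 1.151 ≈ 60.90 mph → 60.9 mph.

60.9 mph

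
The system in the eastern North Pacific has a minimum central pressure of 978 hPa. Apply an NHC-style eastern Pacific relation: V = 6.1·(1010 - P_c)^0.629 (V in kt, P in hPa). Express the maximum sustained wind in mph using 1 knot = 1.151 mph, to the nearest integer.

ΔP = 1010 − 978 = 32 hPa.
V ≈ 6.1 × 32^0.629 = 6.1 × 8.846 ≈ 53.960 kt.
53.960 × 1.151 ≈ 62.11 mph → 62 mph.

62 mph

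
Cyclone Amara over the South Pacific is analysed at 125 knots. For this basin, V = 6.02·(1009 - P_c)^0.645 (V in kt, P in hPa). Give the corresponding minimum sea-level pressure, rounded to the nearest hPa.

ΔP = (V / 6.02)^(1/0.645) = (125/6.02)^1.550.
125/6.02 = 20.764; 20.764^1.550 ≈ 110.24 hPa.
P_c = 1009 − 110.24 = 898.76 ≈ 899 hPa.

899 hPa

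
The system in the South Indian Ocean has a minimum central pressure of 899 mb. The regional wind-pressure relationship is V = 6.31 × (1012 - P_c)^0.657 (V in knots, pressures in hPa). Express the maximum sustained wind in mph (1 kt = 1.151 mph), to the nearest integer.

ΔP = 1012 − 899 = 113 mb.
V ≈ 6.31 × 113^0.657 = 6.31 × 22.329 ≈ 140.897 kt.
140.897 × 1.151 ≈ 162.17 mph → 162 mph.

162 mph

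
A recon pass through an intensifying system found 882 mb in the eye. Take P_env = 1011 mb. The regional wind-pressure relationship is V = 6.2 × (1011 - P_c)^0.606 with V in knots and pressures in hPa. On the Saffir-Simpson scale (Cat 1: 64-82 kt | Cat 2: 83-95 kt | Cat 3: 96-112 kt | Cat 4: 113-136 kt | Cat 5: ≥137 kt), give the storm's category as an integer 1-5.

4

ΔP = 1011 − 882 = 129 mb.
V ≈ 6.2 × 129^0.606 = 6.2 × 19.01 ≈ 118 kt.
118 kt falls in the Category 4 band.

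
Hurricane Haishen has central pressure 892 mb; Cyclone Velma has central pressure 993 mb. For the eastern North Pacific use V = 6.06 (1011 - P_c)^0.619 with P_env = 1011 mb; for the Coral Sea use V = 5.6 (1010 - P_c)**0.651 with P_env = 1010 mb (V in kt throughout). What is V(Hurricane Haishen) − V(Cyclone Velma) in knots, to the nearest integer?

81 kt

Hurricane Haishen: ΔP = 119; V ≈ 6.06 × 119^0.619 ≈ 116.74 kt.
Cyclone Velma: ΔP = 17; V ≈ 5.6 × 17^0.651 ≈ 35.42 kt.
Difference ≈ 116.74 − 35.42 = 81.32 → 81 kt.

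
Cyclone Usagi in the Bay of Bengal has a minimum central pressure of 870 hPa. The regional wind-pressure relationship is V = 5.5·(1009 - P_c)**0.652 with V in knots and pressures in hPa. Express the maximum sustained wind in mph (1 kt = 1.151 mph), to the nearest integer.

158 mph

ΔP = 1009 − 870 = 139 hPa.
V ≈ 5.5 × 139^0.652 = 5.5 × 24.960 ≈ 137.280 kt.
137.280 × 1.151 ≈ 158.01 mph → 158 mph.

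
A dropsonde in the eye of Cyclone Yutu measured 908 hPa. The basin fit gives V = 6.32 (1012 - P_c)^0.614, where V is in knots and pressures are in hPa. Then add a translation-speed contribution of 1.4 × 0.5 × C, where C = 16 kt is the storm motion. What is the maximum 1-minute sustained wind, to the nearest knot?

ΔP = 1012 − 908 = 104 hPa.
104^0.614 ≈ 17.316.
V ≈ 6.32 × 17.316 ≈ 109.4 kt.
Translation term: 1.4 × 0.5 × 16 = 11.2 kt.
Corrected V ≈ 120.6 kt → 121 kt.

121 kt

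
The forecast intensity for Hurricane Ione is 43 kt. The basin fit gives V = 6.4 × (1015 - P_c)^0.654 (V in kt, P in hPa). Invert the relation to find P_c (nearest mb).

997 mb

ΔP = (V / 6.4)^(1/0.654) = (43/6.4)^1.529.
43/6.4 = 6.719; 6.719^1.529 ≈ 18.41 mb.
P_c = 1015 − 18.41 = 996.59 ≈ 997 mb.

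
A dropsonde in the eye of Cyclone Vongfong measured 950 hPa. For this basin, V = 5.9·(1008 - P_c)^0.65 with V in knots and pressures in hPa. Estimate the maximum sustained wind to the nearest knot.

83 kt

ΔP = 1008 − 950 = 58 hPa.
58^0.65 ≈ 14.003.
V ≈ 5.9 × 14.003 ≈ 82.6 kt.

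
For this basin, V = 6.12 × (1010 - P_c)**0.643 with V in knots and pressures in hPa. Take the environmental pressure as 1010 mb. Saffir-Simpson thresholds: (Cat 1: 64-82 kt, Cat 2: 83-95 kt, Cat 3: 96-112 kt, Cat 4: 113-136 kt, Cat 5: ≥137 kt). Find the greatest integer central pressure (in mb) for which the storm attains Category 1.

Category 1 begins at V = 64 kt.
Required ΔP = (64/6.12)^(1/0.643) = 10.458^1.555 ≈ 38.50 mb.
P_c ≤ 1010 − 38.50 = 971.50, so the highest integer P_c is 971 mb.

971 mb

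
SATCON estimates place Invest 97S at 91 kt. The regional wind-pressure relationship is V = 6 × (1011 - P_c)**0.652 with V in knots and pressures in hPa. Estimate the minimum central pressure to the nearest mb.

ΔP = (V / 6)^(1/0.652) = (91/6)^1.534.
91/6 = 15.167; 15.167^1.534 ≈ 64.74 mb.
P_c = 1011 − 64.74 = 946.26 ≈ 946 mb.

946 mb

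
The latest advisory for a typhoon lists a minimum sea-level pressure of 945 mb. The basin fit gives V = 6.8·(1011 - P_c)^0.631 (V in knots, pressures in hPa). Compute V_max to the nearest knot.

ΔP = 1011 − 945 = 66 mb.
66^0.631 ≈ 14.065.
V ≈ 6.8 × 14.065 ≈ 95.6 kt.

96 kt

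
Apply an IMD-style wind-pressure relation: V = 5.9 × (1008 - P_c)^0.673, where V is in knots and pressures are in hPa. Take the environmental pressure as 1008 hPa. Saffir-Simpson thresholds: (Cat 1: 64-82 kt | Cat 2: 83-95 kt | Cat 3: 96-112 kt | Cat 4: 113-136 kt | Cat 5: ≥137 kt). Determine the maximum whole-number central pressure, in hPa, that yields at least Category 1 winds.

973 hPa

Category 1 begins at V = 64 kt.
Required ΔP = (64/5.9)^(1/0.673) = 10.847^1.486 ≈ 34.54 hPa.
P_c ≤ 1008 − 34.54 = 973.46, so the highest integer P_c is 973 hPa.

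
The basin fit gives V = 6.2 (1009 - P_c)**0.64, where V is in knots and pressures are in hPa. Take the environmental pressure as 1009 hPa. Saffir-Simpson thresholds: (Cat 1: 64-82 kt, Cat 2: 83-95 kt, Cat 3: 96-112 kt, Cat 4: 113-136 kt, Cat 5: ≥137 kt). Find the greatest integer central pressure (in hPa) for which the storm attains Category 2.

951 hPa

Category 2 begins at V = 83 kt.
Required ΔP = (83/6.2)^(1/0.64) = 13.387^1.562 ≈ 57.60 hPa.
P_c ≤ 1009 − 57.60 = 951.40, so the highest integer P_c is 951 hPa.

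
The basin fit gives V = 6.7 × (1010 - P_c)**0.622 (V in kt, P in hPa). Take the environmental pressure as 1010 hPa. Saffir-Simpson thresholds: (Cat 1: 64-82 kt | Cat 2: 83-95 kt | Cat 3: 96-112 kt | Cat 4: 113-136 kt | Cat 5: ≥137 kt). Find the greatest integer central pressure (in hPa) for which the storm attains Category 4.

Category 4 begins at V = 113 kt.
Required ΔP = (113/6.7)^(1/0.622) = 16.866^1.608 ≈ 93.90 hPa.
P_c ≤ 1010 − 93.90 = 916.10, so the highest integer P_c is 916 hPa.

916 hPa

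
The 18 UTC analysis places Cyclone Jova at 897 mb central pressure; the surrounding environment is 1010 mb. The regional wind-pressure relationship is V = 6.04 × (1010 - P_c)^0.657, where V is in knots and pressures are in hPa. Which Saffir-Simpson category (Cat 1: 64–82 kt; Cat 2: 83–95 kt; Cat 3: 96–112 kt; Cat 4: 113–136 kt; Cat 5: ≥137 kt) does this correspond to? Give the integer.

ΔP = 1010 − 897 = 113 mb.
V ≈ 6.04 × 113^0.657 = 6.04 × 22.33 ≈ 135 kt.
135 kt falls in the Category 4 band.

4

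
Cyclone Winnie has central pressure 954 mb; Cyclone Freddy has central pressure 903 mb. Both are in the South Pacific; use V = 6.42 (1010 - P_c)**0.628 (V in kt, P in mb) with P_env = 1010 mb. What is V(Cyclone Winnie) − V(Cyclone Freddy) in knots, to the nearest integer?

-40 kt

Cyclone Winnie: ΔP = 56; V ≈ 6.42 × 56^0.628 ≈ 80.43 kt.
Cyclone Freddy: ΔP = 107; V ≈ 6.42 × 107^0.628 ≈ 120.78 kt.
Difference ≈ 80.43 − 120.78 = -40.35 → -40 kt.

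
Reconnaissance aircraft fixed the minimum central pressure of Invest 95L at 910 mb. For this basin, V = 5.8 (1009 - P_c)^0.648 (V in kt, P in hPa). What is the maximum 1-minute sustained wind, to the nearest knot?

114 kt

ΔP = 1009 − 910 = 99 mb.
99^0.648 ≈ 19.641.
V ≈ 5.8 × 19.641 ≈ 113.9 kt.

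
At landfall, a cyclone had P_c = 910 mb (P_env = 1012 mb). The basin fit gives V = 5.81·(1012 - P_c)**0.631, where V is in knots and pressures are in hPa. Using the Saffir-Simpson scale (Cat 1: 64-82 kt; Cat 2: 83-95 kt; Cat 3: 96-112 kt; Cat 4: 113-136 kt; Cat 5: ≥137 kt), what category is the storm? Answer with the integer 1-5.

3

ΔP = 1012 − 910 = 102 mb.
V ≈ 5.81 × 102^0.631 = 5.81 × 18.51 ≈ 108 kt.
108 kt falls in the Category 3 band.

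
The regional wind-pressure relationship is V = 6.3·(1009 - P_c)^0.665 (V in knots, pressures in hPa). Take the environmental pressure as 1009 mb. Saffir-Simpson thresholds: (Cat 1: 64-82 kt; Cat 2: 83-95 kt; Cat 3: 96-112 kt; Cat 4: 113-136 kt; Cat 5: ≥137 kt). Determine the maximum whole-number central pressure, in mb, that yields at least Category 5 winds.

Category 5 begins at V = 137 kt.
Required ΔP = (137/6.3)^(1/0.665) = 21.746^1.504 ≈ 102.59 mb.
P_c ≤ 1009 − 102.59 = 906.41, so the highest integer P_c is 906 mb.

906 mb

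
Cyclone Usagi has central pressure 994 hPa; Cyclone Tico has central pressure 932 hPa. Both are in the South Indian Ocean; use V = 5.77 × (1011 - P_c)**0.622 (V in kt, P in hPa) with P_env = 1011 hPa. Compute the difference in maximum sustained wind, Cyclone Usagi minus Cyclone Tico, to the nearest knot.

Cyclone Usagi: ΔP = 17; V ≈ 5.77 × 17^0.622 ≈ 33.61 kt.
Cyclone Tico: ΔP = 79; V ≈ 5.77 × 79^0.622 ≈ 87.40 kt.
Difference ≈ 33.61 − 87.40 = -53.79 → -54 kt.

-54 kt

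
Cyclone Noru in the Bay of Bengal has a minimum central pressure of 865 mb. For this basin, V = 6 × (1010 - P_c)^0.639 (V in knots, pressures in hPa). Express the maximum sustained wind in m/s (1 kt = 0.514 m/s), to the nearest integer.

ΔP = 1010 − 865 = 145 mb.
V ≈ 6 × 145^0.639 = 6 × 24.050 ≈ 144.300 kt.
144.300 × 0.514 ≈ 74.17 m/s → 74 m/s.

74 m/s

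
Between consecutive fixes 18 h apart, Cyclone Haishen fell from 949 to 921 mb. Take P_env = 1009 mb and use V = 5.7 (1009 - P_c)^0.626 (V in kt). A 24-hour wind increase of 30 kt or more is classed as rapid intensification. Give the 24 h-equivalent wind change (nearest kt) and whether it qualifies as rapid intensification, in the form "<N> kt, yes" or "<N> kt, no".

V₁: ΔP = 60, V ≈ 5.7 × 60^0.626 ≈ 73.96 kt.
V₂: ΔP = 88, V ≈ 5.7 × 88^0.626 ≈ 94.00 kt.
ΔV over 18 h = 20.04 kt → 24 h equivalent = 20.04 × 24/18 ≈ 26.72 kt.
27 kt < 30 kt ⇒ not rapid intensification.

27 kt, no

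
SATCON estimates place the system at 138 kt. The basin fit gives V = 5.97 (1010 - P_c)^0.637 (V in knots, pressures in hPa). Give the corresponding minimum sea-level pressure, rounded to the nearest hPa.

872 hPa

ΔP = (V / 5.97)^(1/0.637) = (138/5.97)^1.570.
138/5.97 = 23.116; 23.116^1.570 ≈ 138.40 hPa.
P_c = 1010 − 138.40 = 871.60 ≈ 872 hPa.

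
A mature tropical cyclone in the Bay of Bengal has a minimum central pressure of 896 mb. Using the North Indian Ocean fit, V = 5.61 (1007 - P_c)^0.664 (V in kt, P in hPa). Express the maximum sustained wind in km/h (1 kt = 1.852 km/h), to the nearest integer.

ΔP = 1007 − 896 = 111 mb.
V ≈ 5.61 × 111^0.664 = 5.61 × 22.808 ≈ 127.955 kt.
127.955 × 1.852 ≈ 236.97 km/h → 237 km/h.

237 km/h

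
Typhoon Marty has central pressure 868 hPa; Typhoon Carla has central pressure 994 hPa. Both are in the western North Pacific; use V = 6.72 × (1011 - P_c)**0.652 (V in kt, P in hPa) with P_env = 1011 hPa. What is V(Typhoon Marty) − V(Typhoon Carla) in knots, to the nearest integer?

Typhoon Marty: ΔP = 143; V ≈ 6.72 × 143^0.652 ≈ 170.86 kt.
Typhoon Carla: ΔP = 17; V ≈ 6.72 × 17^0.652 ≈ 42.62 kt.
Difference ≈ 170.86 − 42.62 = 128.24 → 128 kt.

128 kt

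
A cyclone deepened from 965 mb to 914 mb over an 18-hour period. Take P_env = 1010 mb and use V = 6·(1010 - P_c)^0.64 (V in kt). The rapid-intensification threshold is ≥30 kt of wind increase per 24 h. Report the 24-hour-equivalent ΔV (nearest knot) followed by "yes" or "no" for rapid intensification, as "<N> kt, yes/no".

57 kt, yes

V₁: ΔP = 45, V ≈ 6 × 45^0.64 ≈ 68.58 kt.
V₂: ΔP = 96, V ≈ 6 × 96^0.64 ≈ 111.38 kt.
ΔV over 18 h = 42.80 kt → 24 h equivalent = 42.80 × 24/18 ≈ 57.07 kt.
57 kt ≥ 30 kt ⇒ rapid intensification.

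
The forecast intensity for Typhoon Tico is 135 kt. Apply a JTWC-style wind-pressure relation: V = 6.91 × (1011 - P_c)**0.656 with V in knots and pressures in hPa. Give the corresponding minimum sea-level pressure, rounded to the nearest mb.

918 mb

ΔP = (V / 6.91)^(1/0.656) = (135/6.91)^1.524.
135/6.91 = 19.537; 19.537^1.524 ≈ 92.85 mb.
P_c = 1011 − 92.85 = 918.15 ≈ 918 mb.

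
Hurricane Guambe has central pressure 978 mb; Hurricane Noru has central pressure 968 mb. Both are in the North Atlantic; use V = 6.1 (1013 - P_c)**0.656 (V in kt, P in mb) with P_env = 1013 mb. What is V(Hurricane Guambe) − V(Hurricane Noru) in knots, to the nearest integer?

Hurricane Guambe: ΔP = 35; V ≈ 6.1 × 35^0.656 ≈ 62.84 kt.
Hurricane Noru: ΔP = 45; V ≈ 6.1 × 45^0.656 ≈ 74.10 kt.
Difference ≈ 62.84 − 74.10 = -11.26 → -11 kt.

-11 kt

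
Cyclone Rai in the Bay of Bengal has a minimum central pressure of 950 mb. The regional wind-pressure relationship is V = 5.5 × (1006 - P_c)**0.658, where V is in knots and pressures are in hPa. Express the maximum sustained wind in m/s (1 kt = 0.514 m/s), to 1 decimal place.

ΔP = 1006 − 950 = 56 mb.
V ≈ 5.5 × 56^0.658 = 5.5 × 14.135 ≈ 77.745 kt.
77.745 × 0.514 ≈ 39.96 m/s → 40.0 m/s.

40.0 m/s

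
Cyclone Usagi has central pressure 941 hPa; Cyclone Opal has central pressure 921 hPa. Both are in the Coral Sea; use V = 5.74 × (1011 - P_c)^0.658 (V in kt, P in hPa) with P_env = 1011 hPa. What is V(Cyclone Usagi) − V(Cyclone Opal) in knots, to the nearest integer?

-17 kt

Cyclone Usagi: ΔP = 70; V ≈ 5.74 × 70^0.658 ≈ 93.97 kt.
Cyclone Opal: ΔP = 90; V ≈ 5.74 × 90^0.658 ≈ 110.87 kt.
Difference ≈ 93.97 − 110.87 = -16.90 → -17 kt.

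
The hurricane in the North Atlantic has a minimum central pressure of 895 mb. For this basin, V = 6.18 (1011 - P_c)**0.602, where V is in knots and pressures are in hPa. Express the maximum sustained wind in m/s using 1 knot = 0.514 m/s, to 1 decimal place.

ΔP = 1011 − 895 = 116 mb.
V ≈ 6.18 × 116^0.602 = 6.18 × 17.491 ≈ 108.092 kt.
108.092 × 0.514 ≈ 55.56 m/s → 55.6 m/s.

55.6 m/s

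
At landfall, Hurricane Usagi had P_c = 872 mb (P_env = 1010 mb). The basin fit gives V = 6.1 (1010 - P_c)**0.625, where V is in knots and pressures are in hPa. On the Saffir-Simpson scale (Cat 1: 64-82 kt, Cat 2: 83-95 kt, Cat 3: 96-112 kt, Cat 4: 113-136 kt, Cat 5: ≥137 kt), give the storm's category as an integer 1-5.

4

ΔP = 1010 − 872 = 138 mb.
V ≈ 6.1 × 138^0.625 = 6.1 × 21.75 ≈ 133 kt.
133 kt falls in the Category 4 band.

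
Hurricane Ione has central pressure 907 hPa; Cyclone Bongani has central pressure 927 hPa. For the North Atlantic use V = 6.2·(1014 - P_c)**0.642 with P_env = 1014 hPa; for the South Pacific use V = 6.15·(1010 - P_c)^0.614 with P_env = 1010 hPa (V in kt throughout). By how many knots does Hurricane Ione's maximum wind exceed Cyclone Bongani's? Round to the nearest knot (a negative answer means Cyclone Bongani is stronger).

32 kt

Hurricane Ione: ΔP = 107; V ≈ 6.2 × 107^0.642 ≈ 124.52 kt.
Cyclone Bongani: ΔP = 83; V ≈ 6.15 × 83^0.614 ≈ 92.72 kt.
Difference ≈ 124.52 − 92.72 = 31.80 → 32 kt.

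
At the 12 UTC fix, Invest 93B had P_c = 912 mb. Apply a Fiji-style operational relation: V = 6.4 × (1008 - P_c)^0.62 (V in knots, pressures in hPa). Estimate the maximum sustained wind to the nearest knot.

ΔP = 1008 − 912 = 96 mb.
96^0.62 ≈ 16.944.
V ≈ 6.4 × 16.944 ≈ 108.4 kt.

108 kt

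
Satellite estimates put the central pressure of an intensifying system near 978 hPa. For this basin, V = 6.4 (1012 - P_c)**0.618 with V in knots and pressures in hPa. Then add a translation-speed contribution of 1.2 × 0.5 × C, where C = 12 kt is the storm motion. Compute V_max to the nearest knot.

ΔP = 1012 − 978 = 34 hPa.
34^0.618 ≈ 8.840.
V ≈ 6.4 × 8.840 ≈ 56.6 kt.
Translation term: 1.2 × 0.5 × 12 = 7.2 kt.
Corrected V ≈ 63.8 kt → 64 kt.

64 kt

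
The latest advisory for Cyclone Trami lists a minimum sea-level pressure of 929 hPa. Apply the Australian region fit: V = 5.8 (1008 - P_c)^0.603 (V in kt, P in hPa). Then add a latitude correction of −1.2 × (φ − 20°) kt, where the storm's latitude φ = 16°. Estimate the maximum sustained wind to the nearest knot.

ΔP = 1008 − 929 = 79 hPa.
79^0.603 ≈ 13.940.
V ≈ 5.8 × 13.940 ≈ 80.9 kt.
Latitude correction: −1.2 × (16 − 20) = 4.8 kt.
Corrected V ≈ 85.7 kt → 86 kt.

86 kt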